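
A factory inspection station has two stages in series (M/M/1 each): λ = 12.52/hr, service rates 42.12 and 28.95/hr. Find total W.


Each node sees arrival rate λ = 12.52/hr (tandem ⇒ throughput preserved).
W₁ = 1/(μ₁−λ) = 1/(42.12−12.52) = 0.03378 hr
W₂ = 1/(μ₂−λ) = 1/(28.95−12.52) = 0.06086 hr
W_total = W₁ + W₂ = 0.03378 + 0.06086 = 0.09465 hr

Final: 0.09465 hr


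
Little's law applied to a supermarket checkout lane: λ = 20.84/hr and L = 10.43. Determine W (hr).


W = L/λ = 10.43/20.84 = 0.5005 hr

Final: 0.5005 hr


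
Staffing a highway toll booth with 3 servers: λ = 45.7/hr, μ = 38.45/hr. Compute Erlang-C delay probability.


a = λ/μ = 1.1886; ρ = a/3 = 0.3962
P₀ = 0.297766 (from M/M/c formula)
C(c,a) = [a^c/(c!(1−ρ))]·P₀ = [1.67903/(6·0.6038)]·0.297766
= 0.46345·0.297766 = 0.138000

Final: 0.138000


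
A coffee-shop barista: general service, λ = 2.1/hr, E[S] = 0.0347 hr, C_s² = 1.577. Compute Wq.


ρ = λ·E[S] = 2.1·0.0347 = 0.07287
E[S²] = E[S]²(1+C_s²) = 0.0347²·(1+1.577) = 0.003103
Wq = λ·E[S²]/(2(1−ρ)) = 2.1·0.003103/(2·0.9271) = 0.003514 hr

Final: 0.003514 hr


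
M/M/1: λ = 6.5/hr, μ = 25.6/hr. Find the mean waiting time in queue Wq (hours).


ρ = 6.5/25.6 = 0.2539
Wq = ρ/(μ−λ) = 0.2539/(25.6 − 6.5) = 0.2539/19.10 = 0.01329 hr

Final: 0.01329 hr


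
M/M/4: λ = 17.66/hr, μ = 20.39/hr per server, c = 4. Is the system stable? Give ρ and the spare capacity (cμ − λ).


Total capacity cμ = 4·20.39 = 81.56/hr
ρ = λ/(cμ) = 17.66/81.56 = 0.2165
Stable ⇔ ρ < 1: YES
Spare capacity = cμ − λ = 81.56 − 17.66 = 63.90/hr

Final: ρ = 0.2165; stable; margin = 63.90/hr


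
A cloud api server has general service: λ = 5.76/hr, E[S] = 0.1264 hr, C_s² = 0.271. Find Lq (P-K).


ρ = λ·E[S] = 5.76·0.1264 = 0.7281
Lq = ρ²(1+C_s²)/(2(1−ρ)) = 0.5301·(1+0.271)/(2·0.2719)
= 0.5301·1.2710/0.5439 = 1.23876

Final: 1.23876


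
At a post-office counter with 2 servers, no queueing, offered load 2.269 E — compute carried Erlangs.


B(2,2.269) = 0.440544 (Erlang-B)
Carried load = a(1 − B) = 2.269·(1 − 0.440544) = 2.269·0.559456 = 1.2694 E

Final: 1.2694 Erlangs


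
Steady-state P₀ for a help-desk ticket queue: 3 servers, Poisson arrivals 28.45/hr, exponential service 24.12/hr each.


a = λ/μ = 28.45/24.12 = 1.1795; ρ = a/c = 0.3932
Σ_{k=0}^{2} a^k/k! (terms k=0..2) = 1.00000 + 1.17952 + 0.69563 = 2.87515
Tail: a^3/(3!(1−ρ)) = 1.64102/(6·0.6068) = 0.45071
P₀ = 1/(2.87515 + 0.45071) = 1/3.32586 = 0.300674

Final: 0.300674


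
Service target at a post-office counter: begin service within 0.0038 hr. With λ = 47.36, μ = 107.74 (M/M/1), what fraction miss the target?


ρ = 47.36/107.74 = 0.4396
P(Wq > t) = ρ·e^{−(μ−λ)t} = 0.4396·e^{−0.2294}
= 0.4396·0.794975 = 0.349453

Final: 0.349453


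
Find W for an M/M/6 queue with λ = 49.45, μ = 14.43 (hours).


a = 3.4269; ρ = 0.5711; P₀ = 0.031313
Lq = P₀·a^c·ρ/(c!(1−ρ)²) = 0.21874
Wq = Lq/λ = 0.21874/49.45 = 0.004423 hr
W = Wq + 1/μ = 0.004423 + 0.06930 = 0.07372 hr

Final: 0.07372 hr


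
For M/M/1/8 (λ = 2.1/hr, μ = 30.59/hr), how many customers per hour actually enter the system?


ρ = 0.06865; P_K = (1−ρ)ρ^8/(1−ρ^9) = 4.594e-10
λ_eff = λ(1 − P_K) = 2.1·(1 − 4.594e-10) = 2.1·1.000000 = 2.1000 /hr

Final: 2.1000 /hr


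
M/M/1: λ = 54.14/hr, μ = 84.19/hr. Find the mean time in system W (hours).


W = 1/(μ−λ) = 1/(84.19 − 54.14) = 1/30.05 = 0.03328 hr

Final: 0.03328 hr


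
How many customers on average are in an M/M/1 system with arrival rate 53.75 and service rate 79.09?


ρ = λ/μ = 53.75/79.09 = 0.6796
L = ρ/(1−ρ) = 0.6796/(1 − 0.6796) = 0.6796/0.3204 = 2.1212

Final: 2.1212


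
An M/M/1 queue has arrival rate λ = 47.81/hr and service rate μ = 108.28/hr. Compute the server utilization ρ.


ρ = λ/μ = 47.81/108.28 = 0.4415

Final: 0.4415


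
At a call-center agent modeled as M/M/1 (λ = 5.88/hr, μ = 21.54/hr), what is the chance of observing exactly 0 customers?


ρ = 5.88/21.54 = 0.2730
P_n = (1−ρ)·ρ^n = (1 − 0.2730)·0.2730^0 = 0.7270·1.000000 = 0.727019

Final: 0.727019


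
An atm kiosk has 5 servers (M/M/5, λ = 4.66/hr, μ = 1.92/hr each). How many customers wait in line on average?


a = λ/μ = 2.4271; ρ = a/5 = 0.4854
P₀ = 0.086467
Lq = P₀·a^c·ρ / (c!·(1−ρ)²) = 0.086467·84.22159·0.4854/(120·0.26480)
= 0.11125

Final: 0.11125


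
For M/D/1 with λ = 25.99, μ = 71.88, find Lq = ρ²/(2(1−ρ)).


ρ = 25.99/71.88 = 0.3616
M/D/1: Lq = ρ²/(2(1−ρ)) = 0.1307/(2·0.6384) = 0.10239

Final: 0.10239


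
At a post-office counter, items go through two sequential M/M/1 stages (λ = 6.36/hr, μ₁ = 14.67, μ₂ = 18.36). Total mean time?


Each node sees arrival rate λ = 6.36/hr (tandem ⇒ throughput preserved).
W₁ = 1/(μ₁−λ) = 1/(14.67−6.36) = 0.12034 hr
W₂ = 1/(μ₂−λ) = 1/(18.36−6.36) = 0.08333 hr
W_total = W₁ + W₂ = 0.12034 + 0.08333 = 0.20367 hr

Final: 0.20367 hr


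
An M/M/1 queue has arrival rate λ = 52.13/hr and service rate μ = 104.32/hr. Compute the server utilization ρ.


ρ = λ/μ = 52.13/104.32 = 0.4997

Final: 0.4997


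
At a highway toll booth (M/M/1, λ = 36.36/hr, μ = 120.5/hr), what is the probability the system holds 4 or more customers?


ρ = 36.36/120.5 = 0.3017
P(N ≥ n) = ρ^n = 0.3017^4 = 0.008290

Final: 0.008290


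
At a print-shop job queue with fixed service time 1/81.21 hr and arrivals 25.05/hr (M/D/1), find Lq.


ρ = 25.05/81.21 = 0.3085
M/D/1: Lq = ρ²/(2(1−ρ)) = 0.09515/(2·0.6915) = 0.06879

Final: 0.06879


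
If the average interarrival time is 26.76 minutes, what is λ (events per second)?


λ = 1/(interarrival time) in consistent units.
1 second = 0.0166667 min, so λ = 0.0166667/26.76 = 0.0006228 per second

Final: 0.0006228 /sec


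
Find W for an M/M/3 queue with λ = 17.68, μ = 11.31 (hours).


a = 1.5632; ρ = 0.5211; P₀ = 0.195527
Lq = P₀·a^c·ρ/(c!(1−ρ)²) = 0.28280
Wq = Lq/λ = 0.28280/17.68 = 0.01600 hr
W = Wq + 1/μ = 0.01600 + 0.08842 = 0.10441 hr

Final: 0.10441 hr


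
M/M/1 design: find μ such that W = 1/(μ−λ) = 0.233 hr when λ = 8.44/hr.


W = 1/(μ−λ) ⇒ μ − λ = 1/W = 1/0.233 = 4.2918
μ = λ + 1/W = 8.44 + 4.2918 = 12.7318 per hr

Final: 12.7318 /hr


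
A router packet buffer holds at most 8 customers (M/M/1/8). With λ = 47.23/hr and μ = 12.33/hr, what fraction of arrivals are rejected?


ρ = λ/μ = 47.23/12.33 = 3.8305
P_K = (1−ρ)ρ^K/(1−ρ^(K+1)) = (-2.8305·46348.848813)/(1 − 177539.021041)
= -131190.172228/-177538.021041 = 0.738941

Final: 0.738941


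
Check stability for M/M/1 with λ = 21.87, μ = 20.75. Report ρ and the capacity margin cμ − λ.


Total capacity cμ = 1·20.75 = 20.75/hr
ρ = λ/(cμ) = 21.87/20.75 = 1.0540
Stable ⇔ ρ < 1: NO
Spare capacity = cμ − λ = 20.75 − 21.87 = -1.12/hr

Final: ρ = 1.0540; unstable; margin = -1.12/hr


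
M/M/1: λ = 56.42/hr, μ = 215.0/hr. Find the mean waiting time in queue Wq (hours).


ρ = 56.42/215.0 = 0.2624
Wq = ρ/(μ−λ) = 0.2624/(215.0 − 56.42) = 0.2624/158.58 = 0.001655 hr

Final: 0.001655 hr


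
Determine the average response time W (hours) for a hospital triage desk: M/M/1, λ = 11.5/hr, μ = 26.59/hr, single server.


W = 1/(μ−λ) = 1/(26.59 − 11.5) = 1/15.09 = 0.06627 hr

Final: 0.06627 hr


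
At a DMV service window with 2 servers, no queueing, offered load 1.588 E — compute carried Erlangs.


B(2,1.588) = 0.327595 (Erlang-B)
Carried load = a(1 − B) = 1.588·(1 − 0.327595) = 1.588·0.672405 = 1.0678 E

Final: 1.0678 Erlangs


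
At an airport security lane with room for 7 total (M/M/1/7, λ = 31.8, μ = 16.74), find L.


ρ = 31.8/16.74 = 1.8996
L = ρ[1 − (K+1)ρ^K + Kρ^(K+1)] / [(1−ρ)(1−ρ^(K+1))]
Numerator: 1.8996·(1 − 8·89.269204 + 7·169.579492) = 900.245482
Denominator: (-0.8996)·(-168.579492) = 151.661120
L = 900.245482/151.661120 = 5.9359

Final: 5.9359


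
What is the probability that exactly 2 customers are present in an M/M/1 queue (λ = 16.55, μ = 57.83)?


ρ = 16.55/57.83 = 0.2862
P_n = (1−ρ)·ρ^n = (1 − 0.2862)·0.2862^2 = 0.7138·0.081901 = 0.058462

Final: 0.058462


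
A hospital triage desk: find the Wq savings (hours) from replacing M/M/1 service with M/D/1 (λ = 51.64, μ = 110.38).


ρ = 51.64/110.38 = 0.4678
Wq(M/M/1) = ρ/(μ−λ) = 0.4678/58.74 = 0.007965 hr
Wq(M/D/1) = ρ/(2(μ−λ)) = 0.003982 hr
Savings = 0.007965 − 0.003982 = 0.003982 hr

Final: 0.003982 hr


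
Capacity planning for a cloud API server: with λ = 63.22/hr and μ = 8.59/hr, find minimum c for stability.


Stability requires cμ > λ ⇔ c > λ/μ.
λ/μ = 63.22/8.59 = 7.3597
Minimum integer c = ⌊7.3597⌋ + 1 = 8
Check: 8·8.59 = 68.72 > 63.22, while 7·8.59 = 60.13 ≤ 63.22

Final: 8 servers


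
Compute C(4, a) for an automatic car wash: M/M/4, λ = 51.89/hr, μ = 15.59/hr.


a = λ/μ = 3.3284; ρ = a/4 = 0.8321
P₀ = 0.021519 (from M/M/c formula)
C(c,a) = [a^c/(c!(1−ρ))]·P₀ = [122.72986/(24·0.1679)]·0.021519
= 30.45779·0.021519 = 0.655416

Final: 0.655416


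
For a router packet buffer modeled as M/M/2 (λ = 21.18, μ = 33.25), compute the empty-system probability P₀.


a = λ/μ = 21.18/33.25 = 0.6370; ρ = a/c = 0.3185
Σ_{k=0}^{1} a^k/k! (terms k=0..1) = 1.00000 + 0.63699 = 1.63699
Tail: a^2/(2!(1−ρ)) = 0.40576/(2·0.6815) = 0.29769
P₀ = 1/(1.63699 + 0.29769) = 1/1.93469 = 0.516880

Final: 0.516880


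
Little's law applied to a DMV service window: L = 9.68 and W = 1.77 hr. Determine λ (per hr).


λ = L/W = 9.68/1.77 = 5.4689 /hr

Final: 5.4689 /hr


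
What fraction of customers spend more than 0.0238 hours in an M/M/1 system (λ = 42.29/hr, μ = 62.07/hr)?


W ~ Exponential(μ−λ) for M/M/1.
μ − λ = 62.07 − 42.29 = 19.7800
P(W > t) = e^{−(μ−λ)t} = e^{−0.4708} = 0.624525

Final: 0.624525


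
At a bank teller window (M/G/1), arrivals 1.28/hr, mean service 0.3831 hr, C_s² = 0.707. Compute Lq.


ρ = λ·E[S] = 1.28·0.3831 = 0.4904
Lq = ρ²(1+C_s²)/(2(1−ρ)) = 0.2405·(1+0.707)/(2·0.5096)
= 0.2405·1.7070/1.0193 = 0.40271

Final: 0.40271


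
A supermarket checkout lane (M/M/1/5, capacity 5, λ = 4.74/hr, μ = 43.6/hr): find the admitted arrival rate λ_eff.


ρ = 0.1087; P_K = (1−ρ)ρ^5/(1−ρ^6) = 0.00001354
λ_eff = λ(1 − P_K) = 4.74·(1 − 0.00001354) = 4.74·0.999986 = 4.7399 /hr

Final: 4.7399 /hr


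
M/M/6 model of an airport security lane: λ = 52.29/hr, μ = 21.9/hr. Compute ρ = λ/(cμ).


ρ = λ/(cμ) = 52.29/(6·21.9) = 52.29/131.40 = 0.3979

Final: 0.3979


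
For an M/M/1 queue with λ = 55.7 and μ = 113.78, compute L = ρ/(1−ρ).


ρ = λ/μ = 55.7/113.78 = 0.4895
L = ρ/(1−ρ) = 0.4895/(1 − 0.4895) = 0.4895/0.5105 = 0.9590

Final: 0.9590


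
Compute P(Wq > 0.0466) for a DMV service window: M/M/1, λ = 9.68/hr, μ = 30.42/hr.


ρ = 9.68/30.42 = 0.3182
P(Wq > t) = ρ·e^{−(μ−λ)t} = 0.3182·e^{−0.9665}
= 0.3182·0.380418 = 0.121054

Final: 0.121054


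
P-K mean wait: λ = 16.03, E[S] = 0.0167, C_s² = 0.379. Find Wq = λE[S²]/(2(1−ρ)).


ρ = λ·E[S] = 16.03·0.0167 = 0.2677
E[S²] = E[S]²(1+C_s²) = 0.0167²·(1+0.379) = 0.0003846
Wq = λ·E[S²]/(2(1−ρ)) = 16.03·0.0003846/(2·0.7323) = 0.004209 hr

Final: 0.004209 hr


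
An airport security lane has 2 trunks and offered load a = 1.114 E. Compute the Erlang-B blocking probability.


B(c,a) = (a^c/c!) / Σ_{k=0}^{c} a^k/k!
a^2/2! = 0.620498
Σ terms (k=0..2): 1.00000 + 1.11400 + 0.62050 = 2.734498
B = 0.620498/2.734498 = 0.226915

Final: 0.226915


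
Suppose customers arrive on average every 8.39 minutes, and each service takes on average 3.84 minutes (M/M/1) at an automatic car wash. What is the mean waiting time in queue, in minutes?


λ = 60/8.39 = 7.1514 /hr
μ = 60/3.84 = 15.6250 /hr
ρ = λ/μ = 7.1514/15.6250 = 0.4577
Wq = ρ/(μ−λ) = 0.4577/(15.6250−7.1514) = 0.05401 hr
In minutes: 0.05401·60 = 3.241 min

Final: 3.241 min


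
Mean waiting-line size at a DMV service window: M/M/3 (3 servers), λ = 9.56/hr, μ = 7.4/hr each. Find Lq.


a = λ/μ = 1.2919; ρ = a/3 = 0.4306
P₀ = 0.266132
Lq = P₀·a^c·ρ / (c!·(1−ρ)²) = 0.266132·2.15615·0.4306/(6·0.32418)
= 0.12704

Final: 0.12704


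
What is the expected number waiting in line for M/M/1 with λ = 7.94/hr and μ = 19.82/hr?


ρ = 7.94/19.82 = 0.4006
Lq = ρ²/(1−ρ) = 0.1605/0.5994 = 0.2677

Final: 0.2677


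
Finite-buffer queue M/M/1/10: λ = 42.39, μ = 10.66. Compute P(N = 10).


ρ = λ/μ = 42.39/10.66 = 3.9765
P_K = (1−ρ)ρ^K/(1−ρ^(K+1)) = (-2.9765·988694.501245)/(1 − 3931590.985719)
= -2942896.484474/-3931589.985719 = 0.748526

Final: 0.748526


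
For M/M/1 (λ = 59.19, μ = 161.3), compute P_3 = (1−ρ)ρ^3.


ρ = 59.19/161.3 = 0.3670
P_n = (1−ρ)·ρ^n = (1 − 0.3670)·0.3670^3 = 0.6330·0.049413 = 0.031281

Final: 0.031281


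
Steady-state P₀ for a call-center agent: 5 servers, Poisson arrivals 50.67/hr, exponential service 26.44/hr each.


a = λ/μ = 50.67/26.44 = 1.9164; ρ = a/c = 0.3833
Σ_{k=0}^{4} a^k/k! (terms k=0..4) = 1.00000 + 1.91641 + 1.83632 + 1.17305 + 0.56201 = 6.48780
Tail: a^5/(5!(1−ρ)) = 25.84921/(120·0.6167) = 0.34929
P₀ = 1/(6.48780 + 0.34929) = 1/6.83709 = 0.146261

Final: 0.146261


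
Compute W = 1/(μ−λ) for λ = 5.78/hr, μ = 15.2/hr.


W = 1/(μ−λ) = 1/(15.2 − 5.78) = 1/9.42 = 0.1062 hr

Final: 0.1062 hr


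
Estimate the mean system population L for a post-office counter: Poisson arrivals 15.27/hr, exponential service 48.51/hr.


ρ = λ/μ = 15.27/48.51 = 0.3148
L = ρ/(1−ρ) = 0.3148/(1 − 0.3148) = 0.3148/0.6852 = 0.4594

Final: 0.4594


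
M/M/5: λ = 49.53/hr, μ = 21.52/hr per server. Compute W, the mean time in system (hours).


a = 2.3016; ρ = 0.4603; P₀ = 0.098535
Lq = P₀·a^c·ρ/(c!(1−ρ)²) = 0.08381
Wq = Lq/λ = 0.08381/49.53 = 0.001692 hr
W = Wq + 1/μ = 0.001692 + 0.04647 = 0.04816 hr

Final: 0.04816 hr


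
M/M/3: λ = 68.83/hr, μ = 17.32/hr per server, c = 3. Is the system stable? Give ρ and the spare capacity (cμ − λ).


Total capacity cμ = 3·17.32 = 51.96/hr
ρ = λ/(cμ) = 68.83/51.96 = 1.3247
Stable ⇔ ρ < 1: NO
Spare capacity = cμ − λ = 51.96 − 68.83 = -16.87/hr

Final: ρ = 1.3247; unstable; margin = -16.87/hr


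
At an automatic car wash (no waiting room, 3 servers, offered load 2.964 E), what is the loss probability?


B(c,a) = (a^c/c!) / Σ_{k=0}^{c} a^k/k!
a^3/3! = 4.339936
Σ terms (k=0..3): 1.00000 + 2.96400 + 4.39265 + 4.33994 = 12.696584
B = 4.339936/12.696584 = 0.341819

Final: 0.341819


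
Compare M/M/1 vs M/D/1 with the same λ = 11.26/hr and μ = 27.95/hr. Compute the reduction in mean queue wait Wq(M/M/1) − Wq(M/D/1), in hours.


ρ = 11.26/27.95 = 0.4029
Wq(M/M/1) = ρ/(μ−λ) = 0.4029/16.69 = 0.02414 hr
Wq(M/D/1) = ρ/(2(μ−λ)) = 0.01207 hr
Savings = 0.02414 − 0.01207 = 0.01207 hr

Final: 0.01207 hr


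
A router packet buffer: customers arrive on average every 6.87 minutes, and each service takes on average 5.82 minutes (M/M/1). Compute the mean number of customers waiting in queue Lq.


λ = 60/6.87 = 8.7336 /hr
μ = 60/5.82 = 10.3093 /hr
ρ = λ/μ = 8.7336/10.3093 = 0.8472
Lq = ρ²/(1−ρ) = 0.7177/0.1528 = 4.6957

Final: 4.6957


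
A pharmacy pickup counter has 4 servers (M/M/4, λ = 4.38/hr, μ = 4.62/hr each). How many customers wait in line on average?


a = λ/μ = 0.9481; ρ = a/4 = 0.2370
P₀ = 0.387059
Lq = P₀·a^c·ρ / (c!·(1−ρ)²) = 0.387059·0.80785·0.2370/(24·0.58215)
= 0.005304

Final: 0.005304


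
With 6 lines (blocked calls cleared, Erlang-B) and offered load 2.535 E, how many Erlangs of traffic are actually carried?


B(6,2.535) = 0.029665 (Erlang-B)
Carried load = a(1 − B) = 2.535·(1 − 0.029665) = 2.535·0.970335 = 2.4598 E

Final: 2.4598 Erlangs


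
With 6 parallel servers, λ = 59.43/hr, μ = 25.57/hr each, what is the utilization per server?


ρ = λ/(cμ) = 59.43/(6·25.57) = 59.43/153.42 = 0.3874

Final: 0.3874


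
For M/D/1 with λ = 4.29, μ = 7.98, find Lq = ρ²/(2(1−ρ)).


ρ = 4.29/7.98 = 0.5376
M/D/1: Lq = ρ²/(2(1−ρ)) = 0.2890/(2·0.4624) = 0.31250

Final: 0.31250


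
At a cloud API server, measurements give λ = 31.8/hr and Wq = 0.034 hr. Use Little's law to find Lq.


Lq = λWq = 31.8·0.034 = 1.0812

Final: 1.0812


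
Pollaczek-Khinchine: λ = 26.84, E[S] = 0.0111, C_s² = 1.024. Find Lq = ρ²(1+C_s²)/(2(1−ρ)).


ρ = λ·E[S] = 26.84·0.0111 = 0.2979
Lq = ρ²(1+C_s²)/(2(1−ρ)) = 0.08876·(1+1.024)/(2·0.7021)
= 0.08876·2.0240/1.4042 = 0.12794

Final: 0.12794


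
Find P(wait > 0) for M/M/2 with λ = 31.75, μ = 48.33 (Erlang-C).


a = λ/μ = 0.6569; ρ = a/2 = 0.3285
P₀ = 0.505490 (from M/M/c formula)
C(c,a) = [a^c/(c!(1−ρ))]·P₀ = [0.43157/(2·0.6715)]·0.505490
= 0.32134·0.505490 = 0.162432

Final: 0.162432


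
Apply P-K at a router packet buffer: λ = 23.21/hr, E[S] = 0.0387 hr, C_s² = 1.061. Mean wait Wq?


ρ = λ·E[S] = 23.21·0.0387 = 0.8982
E[S²] = E[S]²(1+C_s²) = 0.0387²·(1+1.061) = 0.003087
Wq = λ·E[S²]/(2(1−ρ)) = 23.21·0.003087/(2·0.1018) = 0.35198 hr

Final: 0.35198 hr


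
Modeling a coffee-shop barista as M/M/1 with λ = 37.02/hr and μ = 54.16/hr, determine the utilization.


ρ = λ/μ = 37.02/54.16 = 0.6835

Final: 0.6835


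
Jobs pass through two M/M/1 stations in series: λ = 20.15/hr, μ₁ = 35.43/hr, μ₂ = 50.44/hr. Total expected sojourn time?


Each node sees arrival rate λ = 20.15/hr (tandem ⇒ throughput preserved).
W₁ = 1/(μ₁−λ) = 1/(35.43−20.15) = 0.06545 hr
W₂ = 1/(μ₂−λ) = 1/(50.44−20.15) = 0.03301 hr
W_total = W₁ + W₂ = 0.06545 + 0.03301 = 0.09846 hr

Final: 0.09846 hr


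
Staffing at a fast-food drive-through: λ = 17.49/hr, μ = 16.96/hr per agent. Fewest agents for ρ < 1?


Stability requires cμ > λ ⇔ c > λ/μ.
λ/μ = 17.49/16.96 = 1.0312
Minimum integer c = ⌊1.0312⌋ + 1 = 2
Check: 2·16.96 = 33.92 > 17.49, while 1·16.96 = 16.96 ≤ 17.49

Final: 2 servers


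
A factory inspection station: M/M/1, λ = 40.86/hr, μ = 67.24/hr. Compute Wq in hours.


ρ = 40.86/67.24 = 0.6077
Wq = ρ/(μ−λ) = 0.6077/(67.24 − 40.86) = 0.6077/26.38 = 0.02304 hr

Final: 0.02304 hr


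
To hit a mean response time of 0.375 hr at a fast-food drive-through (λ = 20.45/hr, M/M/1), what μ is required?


W = 1/(μ−λ) ⇒ μ − λ = 1/W = 1/0.375 = 2.6667
μ = λ + 1/W = 20.45 + 2.6667 = 23.1167 per hr

Final: 23.1167 /hr


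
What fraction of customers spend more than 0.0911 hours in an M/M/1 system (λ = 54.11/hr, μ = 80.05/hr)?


W ~ Exponential(μ−λ) for M/M/1.
μ − λ = 80.05 − 54.11 = 25.9400
P(W > t) = e^{−(μ−λ)t} = e^{−2.3631} = 0.094125

Final: 0.094125


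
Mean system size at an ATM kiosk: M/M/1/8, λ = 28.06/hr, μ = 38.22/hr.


ρ = 28.06/38.22 = 0.7342
L = ρ[1 − (K+1)ρ^K + Kρ^(K+1)] / [(1−ρ)(1−ρ^(K+1))]
Numerator: 0.7342·(1 − 9·0.084406 + 8·0.061969) = 0.540417
Denominator: (0.2658)·(0.938031) = 0.249356
L = 0.540417/0.249356 = 2.1672

Final: 2.1672


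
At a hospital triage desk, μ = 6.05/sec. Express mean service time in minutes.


Mean service time = 1/μ = 1/6.05 second = 0.16529 second
In minutes: 0.16529 × 0.0166667 = 0.002755 min

Final: 0.002755 min


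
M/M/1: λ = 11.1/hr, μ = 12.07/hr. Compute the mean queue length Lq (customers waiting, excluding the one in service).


ρ = 11.1/12.07 = 0.9196
Lq = ρ²/(1−ρ) = 0.8457/0.08036 = 10.5237

Final: 10.5237


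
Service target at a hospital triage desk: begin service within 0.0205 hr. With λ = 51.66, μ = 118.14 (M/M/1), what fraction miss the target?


ρ = 51.66/118.14 = 0.4373
P(Wq > t) = ρ·e^{−(μ−λ)t} = 0.4373·e^{−1.3628}
= 0.4373·0.255933 = 0.111914

Final: 0.111914


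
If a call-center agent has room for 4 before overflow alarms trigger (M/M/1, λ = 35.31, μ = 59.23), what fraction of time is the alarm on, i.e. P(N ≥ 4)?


ρ = 35.31/59.23 = 0.5962
P(N ≥ n) = ρ^n = 0.5962^4 = 0.126306

Final: 0.126306


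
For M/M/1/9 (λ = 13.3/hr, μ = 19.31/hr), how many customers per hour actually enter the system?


ρ = 0.6888; P_K = (1−ρ)ρ^9/(1−ρ^10) = 0.011124
λ_eff = λ(1 − P_K) = 13.3·(1 − 0.011124) = 13.3·0.988876 = 13.1520 /hr

Final: 13.1520 /hr


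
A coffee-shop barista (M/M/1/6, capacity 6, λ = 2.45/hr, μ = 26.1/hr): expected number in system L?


ρ = 2.45/26.1 = 0.09387
L = ρ[1 − (K+1)ρ^K + Kρ^(K+1)] / [(1−ρ)(1−ρ^(K+1))]
Numerator: 0.09387·(1 − 7·0.0000006842 + 6·0.00000006422) = 0.093869
Denominator: (0.9061)·(1.000000) = 0.906130
L = 0.093869/0.906130 = 0.1036

Final: 0.1036


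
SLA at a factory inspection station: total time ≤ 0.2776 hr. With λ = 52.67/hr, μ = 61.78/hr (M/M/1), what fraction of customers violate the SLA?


W ~ Exponential(μ−λ) for M/M/1.
μ − λ = 61.78 − 52.67 = 9.1100
P(W > t) = e^{−(μ−λ)t} = e^{−2.5289} = 0.079744

Final: 0.079744


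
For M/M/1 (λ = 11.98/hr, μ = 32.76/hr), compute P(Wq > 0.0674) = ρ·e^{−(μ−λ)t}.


ρ = 11.98/32.76 = 0.3657
P(Wq > t) = ρ·e^{−(μ−λ)t} = 0.3657·e^{−1.4006}
= 0.3657·0.246456 = 0.090126

Final: 0.090126


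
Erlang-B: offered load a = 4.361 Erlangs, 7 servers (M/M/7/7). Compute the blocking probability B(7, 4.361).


B(c,a) = (a^c/c!) / Σ_{k=0}^{c} a^k/k!
a^7/7! = 5.952125
Σ terms (k=0..7): 1.00000 + 4.36100 + 9.50916 + 13.82315 + 15.07069 + 13.14465 + 9.55397 + 5.95213 = 72.414753
B = 5.952125/72.414753 = 0.082195

Final: 0.082195


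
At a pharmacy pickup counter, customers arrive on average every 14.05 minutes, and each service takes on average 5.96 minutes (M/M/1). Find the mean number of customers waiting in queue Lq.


λ = 60/14.05 = 4.2705 /hr
μ = 60/5.96 = 10.0671 /hr
ρ = λ/μ = 4.2705/10.0671 = 0.4242
Lq = ρ²/(1−ρ) = 0.1799/0.5758 = 0.3125

Final: 0.3125


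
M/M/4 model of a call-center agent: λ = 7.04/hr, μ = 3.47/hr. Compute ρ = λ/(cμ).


ρ = λ/(cμ) = 7.04/(4·3.47) = 7.04/13.88 = 0.5072

Final: 0.5072


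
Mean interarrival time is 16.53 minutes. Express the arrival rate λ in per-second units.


λ = 1/(interarrival time) in consistent units.
1 second = 0.0166667 min, so λ = 0.0166667/16.53 = 0.001008 per second

Final: 0.001008 /sec


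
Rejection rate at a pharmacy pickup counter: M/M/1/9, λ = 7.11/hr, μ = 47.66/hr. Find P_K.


ρ = λ/μ = 7.11/47.66 = 0.1492
P_K = (1−ρ)ρ^K/(1−ρ^(K+1)) = (0.8508·0.00000003660)/(1 − 0.000000005460)
= 0.00000003114/1.000000 = 0.00000003114

Final: 0.00000003114


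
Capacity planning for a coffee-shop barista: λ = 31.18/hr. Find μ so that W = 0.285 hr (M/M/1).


W = 1/(μ−λ) ⇒ μ − λ = 1/W = 1/0.285 = 3.5088
μ = λ + 1/W = 31.18 + 3.5088 = 34.6888 per hr

Final: 34.6888 /hr


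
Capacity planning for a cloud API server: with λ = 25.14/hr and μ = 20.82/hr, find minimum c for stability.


Stability requires cμ > λ ⇔ c > λ/μ.
λ/μ = 25.14/20.82 = 1.2075
Minimum integer c = ⌊1.2075⌋ + 1 = 2
Check: 2·20.82 = 41.64 > 25.14, while 1·20.82 = 20.82 ≤ 25.14

Final: 2 servers


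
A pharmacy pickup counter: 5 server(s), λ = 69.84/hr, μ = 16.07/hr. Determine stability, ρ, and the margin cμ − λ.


Total capacity cμ = 5·16.07 = 80.35/hr
ρ = λ/(cμ) = 69.84/80.35 = 0.8692
Stable ⇔ ρ < 1: YES
Spare capacity = cμ − λ = 80.35 − 69.84 = 10.51/hr

Final: ρ = 0.8692; stable; margin = 10.51/hr


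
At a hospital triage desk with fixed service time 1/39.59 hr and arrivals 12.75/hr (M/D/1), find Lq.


ρ = 12.75/39.59 = 0.3221
M/D/1: Lq = ρ²/(2(1−ρ)) = 0.1037/(2·0.6779) = 0.07649

Final: 0.07649


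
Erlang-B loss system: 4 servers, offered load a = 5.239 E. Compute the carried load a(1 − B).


B(4,5.239) = 0.416759 (Erlang-B)
Carried load = a(1 − B) = 5.239·(1 − 0.416759) = 5.239·0.583241 = 3.0556 E

Final: 3.0556 Erlangs


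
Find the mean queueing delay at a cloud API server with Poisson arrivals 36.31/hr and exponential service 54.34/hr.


ρ = 36.31/54.34 = 0.6682
Wq = ρ/(μ−λ) = 0.6682/(54.34 − 36.31) = 0.6682/18.03 = 0.03706 hr

Final: 0.03706 hr


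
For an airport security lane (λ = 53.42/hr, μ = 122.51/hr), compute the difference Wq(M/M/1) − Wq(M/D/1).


ρ = 53.42/122.51 = 0.4360
Wq(M/M/1) = ρ/(μ−λ) = 0.4360/69.09 = 0.006311 hr
Wq(M/D/1) = ρ/(2(μ−λ)) = 0.003156 hr
Savings = 0.006311 − 0.003156 = 0.003156 hr

Final: 0.003156 hr


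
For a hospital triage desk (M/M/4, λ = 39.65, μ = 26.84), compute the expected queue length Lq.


a = λ/μ = 1.4773; ρ = a/4 = 0.3693
P₀ = 0.226224
Lq = P₀·a^c·ρ / (c!·(1−ρ)²) = 0.226224·4.76258·0.3693/(24·0.39776)
= 0.04168

Final: 0.04168


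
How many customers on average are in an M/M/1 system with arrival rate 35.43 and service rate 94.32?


ρ = λ/μ = 35.43/94.32 = 0.3756
L = ρ/(1−ρ) = 0.3756/(1 − 0.3756) = 0.3756/0.6244 = 0.6016

Final: 0.6016


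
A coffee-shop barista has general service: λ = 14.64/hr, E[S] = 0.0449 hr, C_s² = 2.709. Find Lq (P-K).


ρ = λ·E[S] = 14.64·0.0449 = 0.6573
Lq = ρ²(1+C_s²)/(2(1−ρ)) = 0.4321·(1+2.709)/(2·0.3427)
= 0.4321·3.7090/0.6853 = 2.33848

Final: 2.33848


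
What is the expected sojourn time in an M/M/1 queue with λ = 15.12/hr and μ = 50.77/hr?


W = 1/(μ−λ) = 1/(50.77 − 15.12) = 1/35.65 = 0.02805 hr

Final: 0.02805 hr


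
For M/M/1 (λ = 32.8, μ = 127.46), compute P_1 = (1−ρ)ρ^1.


ρ = 32.8/127.46 = 0.2573
P_n = (1−ρ)·ρ^n = (1 − 0.2573)·0.2573^1 = 0.7427·0.257336 = 0.191114

Final: 0.191114


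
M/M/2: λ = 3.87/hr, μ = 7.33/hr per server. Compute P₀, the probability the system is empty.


a = λ/μ = 3.87/7.33 = 0.5280; ρ = a/c = 0.2640
Σ_{k=0}^{1} a^k/k! (terms k=0..1) = 1.00000 + 0.52797 = 1.52797
Tail: a^2/(2!(1−ρ)) = 0.27875/(2·0.7360) = 0.18936
P₀ = 1/(1.52797 + 0.18936) = 1/1.71733 = 0.582299

Final: 0.582299


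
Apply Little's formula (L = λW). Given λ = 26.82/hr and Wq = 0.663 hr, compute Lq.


Lq = λWq = 26.82·0.663 = 17.7817

Final: 17.7817


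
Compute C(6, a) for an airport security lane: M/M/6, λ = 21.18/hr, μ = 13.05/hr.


a = λ/μ = 1.6230; ρ = a/6 = 0.2705
P₀ = 0.197227 (from M/M/c formula)
C(c,a) = [a^c/(c!(1−ρ))]·P₀ = [18.27648/(720·0.7295)]·0.197227
= 0.03480·0.197227 = 0.006863

Final: 0.006863


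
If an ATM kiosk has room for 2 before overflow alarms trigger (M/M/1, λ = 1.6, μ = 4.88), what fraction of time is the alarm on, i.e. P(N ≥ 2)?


ρ = 1.6/4.88 = 0.3279
P(N ≥ n) = ρ^n = 0.3279^2 = 0.107498

Final: 0.107498


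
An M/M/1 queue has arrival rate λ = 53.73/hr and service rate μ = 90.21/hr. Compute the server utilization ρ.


ρ = λ/μ = 53.73/90.21 = 0.5956

Final: 0.5956


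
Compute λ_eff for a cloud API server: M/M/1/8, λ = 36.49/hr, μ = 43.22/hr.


ρ = 0.8443; P_K = (1−ρ)ρ^8/(1−ρ^9) = 0.051407
λ_eff = λ(1 − P_K) = 36.49·(1 − 0.051407) = 36.49·0.948593 = 34.6142 /hr

Final: 34.6142 /hr


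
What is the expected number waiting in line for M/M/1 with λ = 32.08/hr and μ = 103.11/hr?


ρ = 32.08/103.11 = 0.3111
Lq = ρ²/(1−ρ) = 0.09680/0.6889 = 0.1405

Final: 0.1405


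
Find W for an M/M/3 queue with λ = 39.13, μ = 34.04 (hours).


a = 1.1495; ρ = 0.3832; P₀ = 0.310494
Lq = P₀·a^c·ρ/(c!(1−ρ)²) = 0.07917
Wq = Lq/λ = 0.07917/39.13 = 0.002023 hr
W = Wq + 1/μ = 0.002023 + 0.02938 = 0.03140 hr

Final: 0.03140 hr


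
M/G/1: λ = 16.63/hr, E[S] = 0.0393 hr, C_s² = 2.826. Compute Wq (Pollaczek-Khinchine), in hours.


ρ = λ·E[S] = 16.63·0.0393 = 0.6536
E[S²] = E[S]²(1+C_s²) = 0.0393²·(1+2.826) = 0.005909
Wq = λ·E[S²]/(2(1−ρ)) = 16.63·0.005909/(2·0.3464) = 0.14183 hr

Final: 0.14183 hr


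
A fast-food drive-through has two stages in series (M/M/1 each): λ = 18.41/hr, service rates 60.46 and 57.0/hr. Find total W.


Each node sees arrival rate λ = 18.41/hr (tandem ⇒ throughput preserved).
W₁ = 1/(μ₁−λ) = 1/(60.46−18.41) = 0.02378 hr
W₂ = 1/(μ₂−λ) = 1/(57.0−18.41) = 0.02591 hr
W_total = W₁ + W₂ = 0.02378 + 0.02591 = 0.04969 hr

Final: 0.04969 hr


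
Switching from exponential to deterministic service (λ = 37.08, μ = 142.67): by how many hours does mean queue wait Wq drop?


ρ = 37.08/142.67 = 0.2599
Wq(M/M/1) = ρ/(μ−λ) = 0.2599/105.59 = 0.002461 hr
Wq(M/D/1) = ρ/(2(μ−λ)) = 0.001231 hr
Savings = 0.002461 − 0.001231 = 0.001231 hr

Final: 0.001231 hr


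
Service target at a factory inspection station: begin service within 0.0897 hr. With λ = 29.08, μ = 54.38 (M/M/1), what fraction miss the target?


ρ = 29.08/54.38 = 0.5348
P(Wq > t) = ρ·e^{−(μ−λ)t} = 0.5348·e^{−2.2694}
= 0.5348·0.103373 = 0.055279

Final: 0.055279


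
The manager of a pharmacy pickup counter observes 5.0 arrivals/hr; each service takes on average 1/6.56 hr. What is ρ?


ρ = λ/μ = 5.0/6.56 = 0.7622

Final: 0.7622


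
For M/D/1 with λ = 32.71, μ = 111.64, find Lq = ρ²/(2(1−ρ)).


ρ = 32.71/111.64 = 0.2930
M/D/1: Lq = ρ²/(2(1−ρ)) = 0.08585/(2·0.7070) = 0.06071

Final: 0.06071


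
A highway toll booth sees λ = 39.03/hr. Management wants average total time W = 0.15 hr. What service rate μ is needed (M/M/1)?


W = 1/(μ−λ) ⇒ μ − λ = 1/W = 1/0.15 = 6.6667
μ = λ + 1/W = 39.03 + 6.6667 = 45.6967 per hr

Final: 45.6967 /hr


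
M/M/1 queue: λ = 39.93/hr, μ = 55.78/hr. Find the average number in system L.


ρ = λ/μ = 39.93/55.78 = 0.7158
L = ρ/(1−ρ) = 0.7158/(1 − 0.7158) = 0.7158/0.2842 = 2.5192

Final: 2.5192


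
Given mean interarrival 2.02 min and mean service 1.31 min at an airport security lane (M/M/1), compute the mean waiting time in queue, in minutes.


λ = 60/2.02 = 29.7030 /hr
μ = 60/1.31 = 45.8015 /hr
ρ = λ/μ = 29.7030/45.8015 = 0.6485
Wq = ρ/(μ−λ) = 0.6485/(45.8015−29.7030) = 0.04028 hr
In minutes: 0.04028·60 = 2.417 min

Final: 2.417 min


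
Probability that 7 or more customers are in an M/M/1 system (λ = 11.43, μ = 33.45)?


ρ = 11.43/33.45 = 0.3417
P(N ≥ n) = ρ^n = 0.3417^7 = 0.0005439

Final: 0.0005439


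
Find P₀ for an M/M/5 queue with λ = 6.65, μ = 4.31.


a = λ/μ = 6.65/4.31 = 1.5429; ρ = a/c = 0.3086
Σ_{k=0}^{4} a^k/k! (terms k=0..4) = 1.00000 + 1.54292 + 1.19031 + 0.61218 + 0.23614 = 4.58155
Tail: a^5/(5!(1−ρ)) = 8.74424/(120·0.6914) = 0.10539
P₀ = 1/(4.58155 + 0.10539) = 1/4.68694 = 0.213359

Final: 0.213359


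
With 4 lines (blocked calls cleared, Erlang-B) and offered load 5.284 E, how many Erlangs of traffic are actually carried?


B(4,5.284) = 0.420123 (Erlang-B)
Carried load = a(1 − B) = 5.284·(1 − 0.420123) = 5.284·0.579877 = 3.0641 E

Final: 3.0641 Erlangs


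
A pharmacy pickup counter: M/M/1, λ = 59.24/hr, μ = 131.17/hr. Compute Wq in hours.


ρ = 59.24/131.17 = 0.4516
Wq = ρ/(μ−λ) = 0.4516/(131.17 − 59.24) = 0.4516/71.93 = 0.006279 hr

Final: 0.006279 hr


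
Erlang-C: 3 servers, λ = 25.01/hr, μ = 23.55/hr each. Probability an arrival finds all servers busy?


a = λ/μ = 1.0620; ρ = a/3 = 0.3540
P₀ = 0.340723 (from M/M/c formula)
C(c,a) = [a^c/(c!(1−ρ))]·P₀ = [1.19776/(6·0.6460)]·0.340723
= 0.30902·0.340723 = 0.105290

Final: 0.105290


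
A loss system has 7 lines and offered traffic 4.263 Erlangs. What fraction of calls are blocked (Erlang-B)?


B(c,a) = (a^c/c!) / Σ_{k=0}^{c} a^k/k!
a^7/7! = 5.076645
Σ terms (k=0..7): 1.00000 + 4.26300 + 9.08658 + 12.91204 + 13.76100 + 11.73263 + 8.33603 + 5.07664 = 66.167935
B = 5.076645/66.167935 = 0.076724

Final: 0.076724


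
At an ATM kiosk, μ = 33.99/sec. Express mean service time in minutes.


Mean service time = 1/μ = 1/33.99 second = 0.02942 second
In minutes: 0.02942 × 0.0166667 = 0.0004903 min

Final: 0.0004903 min


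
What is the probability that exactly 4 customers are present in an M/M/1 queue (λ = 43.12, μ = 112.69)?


ρ = 43.12/112.69 = 0.3826
P_n = (1−ρ)·ρ^n = (1 − 0.3826)·0.3826^4 = 0.6174·0.021437 = 0.013235

Final: 0.013235


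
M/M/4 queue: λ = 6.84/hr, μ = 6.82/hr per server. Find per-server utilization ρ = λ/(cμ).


ρ = λ/(cμ) = 6.84/(4·6.82) = 6.84/27.28 = 0.2507

Final: 0.2507


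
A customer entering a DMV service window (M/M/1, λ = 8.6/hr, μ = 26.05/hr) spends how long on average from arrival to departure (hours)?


W = 1/(μ−λ) = 1/(26.05 − 8.6) = 1/17.45 = 0.05731 hr

Final: 0.05731 hr


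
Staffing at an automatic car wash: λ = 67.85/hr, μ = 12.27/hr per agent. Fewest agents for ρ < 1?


Stability requires cμ > λ ⇔ c > λ/μ.
λ/μ = 67.85/12.27 = 5.5297
Minimum integer c = ⌊5.5297⌋ + 1 = 6
Check: 6·12.27 = 73.62 > 67.85, while 5·12.27 = 61.35 ≤ 67.85

Final: 6 servers


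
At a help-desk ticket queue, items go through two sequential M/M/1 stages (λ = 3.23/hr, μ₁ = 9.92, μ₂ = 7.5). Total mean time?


Each node sees arrival rate λ = 3.23/hr (tandem ⇒ throughput preserved).
W₁ = 1/(μ₁−λ) = 1/(9.92−3.23) = 0.14948 hr
W₂ = 1/(μ₂−λ) = 1/(7.5−3.23) = 0.23419 hr
W_total = W₁ + W₂ = 0.14948 + 0.23419 = 0.38367 hr

Final: 0.38367 hr


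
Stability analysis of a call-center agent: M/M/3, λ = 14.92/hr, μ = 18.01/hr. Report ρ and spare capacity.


Total capacity cμ = 3·18.01 = 54.03/hr
ρ = λ/(cμ) = 14.92/54.03 = 0.2761
Stable ⇔ ρ < 1: YES
Spare capacity = cμ − λ = 54.03 − 14.92 = 39.11/hr

Final: ρ = 0.2761; stable; margin = 39.11/hr


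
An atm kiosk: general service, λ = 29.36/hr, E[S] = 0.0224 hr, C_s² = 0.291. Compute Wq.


ρ = λ·E[S] = 29.36·0.0224 = 0.6577
E[S²] = E[S]²(1+C_s²) = 0.0224²·(1+0.291) = 0.0006478
Wq = λ·E[S²]/(2(1−ρ)) = 29.36·0.0006478/(2·0.3423) = 0.02778 hr

Final: 0.02778 hr


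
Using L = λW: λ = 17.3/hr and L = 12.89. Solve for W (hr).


W = L/λ = 12.89/17.3 = 0.7451 hr

Final: 0.7451 hr


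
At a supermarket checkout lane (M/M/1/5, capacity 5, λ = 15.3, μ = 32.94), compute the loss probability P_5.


ρ = λ/μ = 15.3/32.94 = 0.4645
P_K = (1−ρ)ρ^K/(1−ρ^(K+1)) = (0.5355·0.021619)/(1 − 0.010042)
= 0.011577/0.989958 = 0.011695

Final: 0.011695


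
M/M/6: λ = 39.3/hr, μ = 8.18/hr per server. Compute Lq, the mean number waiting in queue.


a = λ/μ = 4.8044; ρ = a/6 = 0.8007
P₀ = 0.006058
Lq = P₀·a^c·ρ / (c!·(1−ρ)²) = 0.006058·12298.02808·0.8007/(720·0.03971)
= 2.08659

Final: 2.08659


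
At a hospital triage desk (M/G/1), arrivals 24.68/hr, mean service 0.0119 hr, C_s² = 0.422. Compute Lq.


ρ = λ·E[S] = 24.68·0.0119 = 0.2937
Lq = ρ²(1+C_s²)/(2(1−ρ)) = 0.08625·(1+0.422)/(2·0.7063)
= 0.08625·1.4220/1.4126 = 0.08683

Final: 0.08683


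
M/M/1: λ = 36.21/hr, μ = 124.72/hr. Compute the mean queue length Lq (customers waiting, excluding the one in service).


ρ = 36.21/124.72 = 0.2903
Lq = ρ²/(1−ρ) = 0.08429/0.7097 = 0.1188

Final: 0.1188


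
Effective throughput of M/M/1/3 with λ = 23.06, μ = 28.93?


ρ = 0.7971; P_K = (1−ρ)ρ^3/(1−ρ^4) = 0.172325
λ_eff = λ(1 − P_K) = 23.06·(1 − 0.172325) = 23.06·0.827675 = 19.0862 /hr

Final: 19.0862 /hr


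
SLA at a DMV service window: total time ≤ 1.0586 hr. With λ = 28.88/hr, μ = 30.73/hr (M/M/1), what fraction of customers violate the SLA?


W ~ Exponential(μ−λ) for M/M/1.
μ − λ = 30.73 − 28.88 = 1.8500
P(W > t) = e^{−(μ−λ)t} = e^{−1.9584} = 0.141083

Final: 0.141083


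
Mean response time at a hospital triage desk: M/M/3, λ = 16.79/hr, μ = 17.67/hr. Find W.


a = 0.9502; ρ = 0.3167; P₀ = 0.383009
Lq = P₀·a^c·ρ/(c!(1−ρ)²) = 0.03715
Wq = Lq/λ = 0.03715/16.79 = 0.002213 hr
W = Wq + 1/μ = 0.002213 + 0.05659 = 0.05881 hr

Final: 0.05881 hr


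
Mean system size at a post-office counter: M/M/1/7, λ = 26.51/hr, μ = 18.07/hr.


ρ = 26.51/18.07 = 1.4671
L = ρ[1 − (K+1)ρ^K + Kρ^(K+1)] / [(1−ρ)(1−ρ^(K+1))]
Numerator: 1.4671·(1 − 8·14.627194 + 7·21.459154) = 50.168783
Denominator: (-0.4671)·(-20.459154) = 9.555908
L = 50.168783/9.555908 = 5.2500

Final: 5.2500


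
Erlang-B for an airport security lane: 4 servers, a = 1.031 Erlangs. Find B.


B(c,a) = (a^c/c!) / Σ_{k=0}^{c} a^k/k!
a^4/4! = 0.047079
Σ terms (k=0..4): 1.00000 + 1.03100 + 0.53148 + 0.18265 + 0.04708 = 2.792211
B = 0.047079/2.792211 = 0.016861

Final: 0.016861


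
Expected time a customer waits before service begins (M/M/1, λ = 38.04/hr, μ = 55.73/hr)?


ρ = 38.04/55.73 = 0.6826
Wq = ρ/(μ−λ) = 0.6826/(55.73 − 38.04) = 0.6826/17.69 = 0.03859 hr

Final: 0.03859 hr


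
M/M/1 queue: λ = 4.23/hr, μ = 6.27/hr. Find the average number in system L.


ρ = λ/μ = 4.23/6.27 = 0.6746
L = ρ/(1−ρ) = 0.6746/(1 − 0.6746) = 0.6746/0.3254 = 2.0735

Final: 2.0735


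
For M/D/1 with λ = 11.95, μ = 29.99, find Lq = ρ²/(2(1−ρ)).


ρ = 11.95/29.99 = 0.3985
M/D/1: Lq = ρ²/(2(1−ρ)) = 0.1588/(2·0.6015) = 0.13198

Final: 0.13198


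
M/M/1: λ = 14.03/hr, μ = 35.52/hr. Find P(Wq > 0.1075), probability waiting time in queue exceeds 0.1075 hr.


ρ = 14.03/35.52 = 0.3950
P(Wq > t) = ρ·e^{−(μ−λ)t} = 0.3950·e^{−2.3102}
= 0.3950·0.099244 = 0.039200

Final: 0.039200


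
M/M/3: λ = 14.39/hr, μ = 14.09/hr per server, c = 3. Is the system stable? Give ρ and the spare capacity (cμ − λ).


Total capacity cμ = 3·14.09 = 42.27/hr
ρ = λ/(cμ) = 14.39/42.27 = 0.3404
Stable ⇔ ρ < 1: YES
Spare capacity = cμ − λ = 42.27 − 14.39 = 27.88/hr

Final: ρ = 0.3404; stable; margin = 27.88/hr


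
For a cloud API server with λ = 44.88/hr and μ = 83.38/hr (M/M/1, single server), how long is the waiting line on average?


ρ = 44.88/83.38 = 0.5383
Lq = ρ²/(1−ρ) = 0.2897/0.4617 = 0.6275

Final: 0.6275


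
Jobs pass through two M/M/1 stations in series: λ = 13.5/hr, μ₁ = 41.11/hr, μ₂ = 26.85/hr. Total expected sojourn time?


Each node sees arrival rate λ = 13.5/hr (tandem ⇒ throughput preserved).
W₁ = 1/(μ₁−λ) = 1/(41.11−13.5) = 0.03622 hr
W₂ = 1/(μ₂−λ) = 1/(26.85−13.5) = 0.07491 hr
W_total = W₁ + W₂ = 0.03622 + 0.07491 = 0.11113 hr

Final: 0.11113 hr


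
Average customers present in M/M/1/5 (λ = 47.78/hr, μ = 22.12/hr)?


ρ = 47.78/22.12 = 2.1600
L = ρ[1 − (K+1)ρ^K + Kρ^(K+1)] / [(1−ρ)(1−ρ^(K+1))]
Numerator: 2.1600·(1 − 6·47.022435 + 5·101.570160) = 489.715171
Denominator: (-1.1600)·(-100.570160) = 116.665023
L = 489.715171/116.665023 = 4.1976

Final: 4.1976


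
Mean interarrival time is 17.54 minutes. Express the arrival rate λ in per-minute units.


λ = 1/(interarrival time) in consistent units.
1 minute = 1 min, so λ = 1/17.54 = 0.05701 per minute

Final: 0.05701 /min


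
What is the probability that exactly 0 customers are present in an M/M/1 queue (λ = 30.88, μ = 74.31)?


ρ = 30.88/74.31 = 0.4156
P_n = (1−ρ)·ρ^n = (1 − 0.4156)·0.4156^0 = 0.5844·1.000000 = 0.584444

Final: 0.584444


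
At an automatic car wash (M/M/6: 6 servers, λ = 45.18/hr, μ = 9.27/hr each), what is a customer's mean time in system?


a = 4.8738; ρ = 0.8123; P₀ = 0.005475
Lq = P₀·a^c·ρ/(c!(1−ρ)²) = 2.34980
Wq = Lq/λ = 2.34980/45.18 = 0.05201 hr
W = Wq + 1/μ = 0.05201 + 0.10787 = 0.15988 hr

Final: 0.15988 hr
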